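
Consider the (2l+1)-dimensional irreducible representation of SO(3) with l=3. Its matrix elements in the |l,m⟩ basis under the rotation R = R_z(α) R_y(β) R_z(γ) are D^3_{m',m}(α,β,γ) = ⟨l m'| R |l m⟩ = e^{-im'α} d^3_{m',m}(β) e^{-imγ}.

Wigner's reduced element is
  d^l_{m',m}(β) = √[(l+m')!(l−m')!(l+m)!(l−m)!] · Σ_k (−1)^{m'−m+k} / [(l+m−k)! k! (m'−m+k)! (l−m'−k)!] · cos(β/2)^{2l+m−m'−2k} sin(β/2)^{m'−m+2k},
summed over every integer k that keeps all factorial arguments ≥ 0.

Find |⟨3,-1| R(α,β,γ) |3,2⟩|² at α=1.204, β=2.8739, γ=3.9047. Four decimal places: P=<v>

P=0.1512

Split into d^3_{-1,2}(β=2.8739) × two z-phases.
c=cos(2.8739/2)=0.133447, s=sin(2.8739/2)=0.991056; N=√[2·24·120·1]=75.894664
k∈{3,4} keeps every argument non-negative
  k=3: (−1)^0·75.8947/(12)·0.1334^3·0.9911^3 = +0.014630
  k=4: (−1)^1·75.8947/(24)·0.1334^1·0.9911^5 = -0.403459
d^3_{-1,2}(2.8739) = +0.014630 -0.403459 = -0.388829
|D^3_{-1,2}|² = |d^3_{-1,2}(β)|² = (-0.388829)² = 0.151188 (the z-rotation phases have unit modulus)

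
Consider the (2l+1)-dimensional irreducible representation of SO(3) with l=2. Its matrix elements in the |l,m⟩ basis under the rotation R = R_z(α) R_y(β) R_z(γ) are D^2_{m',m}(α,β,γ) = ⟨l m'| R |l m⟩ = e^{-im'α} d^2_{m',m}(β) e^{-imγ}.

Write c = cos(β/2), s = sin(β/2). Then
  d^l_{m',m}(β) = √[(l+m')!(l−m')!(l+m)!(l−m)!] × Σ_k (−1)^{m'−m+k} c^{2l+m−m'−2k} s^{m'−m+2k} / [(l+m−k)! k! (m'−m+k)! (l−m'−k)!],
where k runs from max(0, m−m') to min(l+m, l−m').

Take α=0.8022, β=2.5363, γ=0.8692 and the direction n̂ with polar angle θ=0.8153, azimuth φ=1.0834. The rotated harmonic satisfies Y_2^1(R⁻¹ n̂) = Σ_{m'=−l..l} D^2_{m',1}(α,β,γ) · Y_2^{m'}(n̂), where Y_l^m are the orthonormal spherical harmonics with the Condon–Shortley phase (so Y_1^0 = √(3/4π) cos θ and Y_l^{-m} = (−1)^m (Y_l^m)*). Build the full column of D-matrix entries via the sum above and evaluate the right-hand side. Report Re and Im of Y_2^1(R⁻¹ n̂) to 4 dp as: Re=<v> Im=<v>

Re=-0.0601 Im=0.1112

Need the full column D^2_{m',1} for m'=−2..2 at α=0.8022, β=2.5363, γ=0.8692.
cos(β/2)=0.298047, sin(β/2)=0.954551
d^2_{-2,1}: single k=3 term ⇒ +0.518457;  D = +0.384538+0.347748i
d^2_{-1,1}: k∈[2..3] ⇒ +0.242823 -0.830227 = -0.587404;  D = -0.586086+0.039327i
d^2_{0,1}: k∈[1..2] ⇒ +0.061906 -0.634978 = -0.573072;  D = -0.369882+0.437720i
d^2_{1,1}: k∈[0..1] ⇒ +0.007891 -0.242823 = -0.234932;  D = +0.023595+0.233744i
d^2_{2,1}: single k=0 term ⇒ -0.050546;  D = +0.039682+0.031309i
Y_2^{m'}(θ=0.8153,φ=1.0834) and Σ D·Y over m':
  (+0.3845+0.3477i)·(-0.1149-0.1694i)  (-0.5861+0.0393i)·(+0.1806-0.3407i)  (-0.3699+0.4377i)·(+0.1294+0.0000i)  (+0.0236+0.2337i)·(-0.1806-0.3407i)  (+0.0397+0.0313i)·(-0.1149+0.1694i)
Y_2^1(R⁻¹ n̂) = -0.060074+0.111207i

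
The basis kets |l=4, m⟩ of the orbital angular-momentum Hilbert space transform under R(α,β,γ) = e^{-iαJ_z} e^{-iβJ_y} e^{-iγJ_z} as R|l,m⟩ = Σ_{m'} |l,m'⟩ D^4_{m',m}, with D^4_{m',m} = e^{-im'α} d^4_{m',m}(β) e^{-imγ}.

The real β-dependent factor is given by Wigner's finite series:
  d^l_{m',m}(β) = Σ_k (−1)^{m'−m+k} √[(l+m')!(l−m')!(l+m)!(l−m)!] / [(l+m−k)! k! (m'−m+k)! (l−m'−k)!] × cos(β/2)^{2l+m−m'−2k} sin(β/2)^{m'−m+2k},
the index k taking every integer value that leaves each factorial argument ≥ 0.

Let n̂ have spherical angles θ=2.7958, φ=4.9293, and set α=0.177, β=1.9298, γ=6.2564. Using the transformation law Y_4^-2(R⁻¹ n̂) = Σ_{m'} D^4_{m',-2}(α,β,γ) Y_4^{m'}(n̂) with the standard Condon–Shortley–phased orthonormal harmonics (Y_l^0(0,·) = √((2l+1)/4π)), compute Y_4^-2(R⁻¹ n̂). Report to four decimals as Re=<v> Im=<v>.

Re=-0.0401 Im=-0.0327

Need the full column D^4_{m',-2} for m'=−4..4 at α=0.177, β=1.9298, γ=6.2564.
cos(β/2)=0.569499, sin(β/2)=0.821992
d^4_{-4,-2}: single k=2 term ⇒ +0.121975;  D = +0.096775+0.074247i
d^4_{-3,-2}: k∈[1..2] ⇒ +0.059756 -0.373468 = -0.313712;  D = -0.278632-0.144150i
d^4_{-2,-2}: k∈[0..2] ⇒ +0.011065 -0.276614 +0.720334 = +0.454784;  D = +0.434414+0.134584i
d^4_{-1,-2}: k∈[0..2] ⇒ -0.067757 +0.705788 -0.980239 = -0.342208;  D = -0.339605-0.042131i
d^4_{0,-2}: k∈[0..2] ⇒ +0.218683 -1.214877 +0.949102 = -0.047093;  D = -0.047025+0.002522i
d^4_{1,-2}: k∈[0..2] ⇒ -0.470525 +1.470358 -0.612636 = +0.387198;  D = +0.376951-0.088487i
d^4_{2,-2}: k∈[0..2] ⇒ +0.720334 -1.200529 +0.208421 = -0.271775;  D = -0.249513+0.107726i
d^4_{3,-2}: k∈[0..1] ⇒ -0.778041 +0.540294 = -0.237747;  D = -0.198269+0.131198i
d^4_{4,-2}: single k=0 term ⇒ +0.529384;  D = +0.383143-0.365306i
Y_4^{m'}(θ=2.7958,φ=4.9293) and Σ D·Y over m':
  (+0.0968+0.0742i)·(+0.0038-0.0045i)  (-0.2786-0.1441i)·(+0.0278+0.0365i)  (+0.4344+0.1346i)·(-0.1812+0.0839i)  (-0.3396-0.0421i)·(-0.1038-0.4708i)  (-0.0470+0.0025i)·(+0.4090+0.0000i)  (+0.3770-0.0885i)·(+0.1038-0.4708i)  (-0.2495+0.1077i)·(-0.1812-0.0839i)  (-0.1983+0.1312i)·(-0.0278+0.0365i)  (+0.3831-0.3653i)·(+0.0038+0.0045i)
Y_4^-2(R⁻¹ n̂) = -0.040128-0.032730i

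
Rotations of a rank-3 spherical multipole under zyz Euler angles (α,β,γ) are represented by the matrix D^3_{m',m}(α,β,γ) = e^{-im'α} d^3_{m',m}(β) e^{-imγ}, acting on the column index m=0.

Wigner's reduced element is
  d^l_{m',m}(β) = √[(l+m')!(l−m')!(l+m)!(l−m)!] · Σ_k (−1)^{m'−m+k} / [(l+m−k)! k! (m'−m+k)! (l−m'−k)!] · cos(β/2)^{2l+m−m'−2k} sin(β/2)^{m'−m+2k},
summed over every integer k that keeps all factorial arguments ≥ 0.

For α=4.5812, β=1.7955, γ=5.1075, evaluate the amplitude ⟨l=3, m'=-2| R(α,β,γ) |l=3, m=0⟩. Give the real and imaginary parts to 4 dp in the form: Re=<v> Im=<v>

Re=0.2800 Im=-0.0752

D^3_{-2,0}(4.5812,1.7955,5.1075) = e^{-i·-2·4.5812}·d^3_{-2,0}(1.7955)·e^{-i·0·5.1075}. Compute d first:
c=cos(1.7955/2)=0.623371, s=sin(1.7955/2)=0.781926; N=√[1·120·6·6]=65.726707
The bounds max(0,m−m')=2 and min(l+m,l−m')=3 give 2 terms
  k=2: (−1)^0·65.7267/(12)·0.6234^4·0.7819^2 = +0.505683
  k=3: (−1)^1·65.7267/(12)·0.6234^2·0.7819^4 = -0.795641
d^3_{-2,0}(1.7955) = +0.505683 -0.795641 = -0.289958
Attach z-rotation phases: D = e^{-i(-2)(4.5812)}·(-0.289958)·e^{-i(0)(5.1075)} = +0.280034-0.075209i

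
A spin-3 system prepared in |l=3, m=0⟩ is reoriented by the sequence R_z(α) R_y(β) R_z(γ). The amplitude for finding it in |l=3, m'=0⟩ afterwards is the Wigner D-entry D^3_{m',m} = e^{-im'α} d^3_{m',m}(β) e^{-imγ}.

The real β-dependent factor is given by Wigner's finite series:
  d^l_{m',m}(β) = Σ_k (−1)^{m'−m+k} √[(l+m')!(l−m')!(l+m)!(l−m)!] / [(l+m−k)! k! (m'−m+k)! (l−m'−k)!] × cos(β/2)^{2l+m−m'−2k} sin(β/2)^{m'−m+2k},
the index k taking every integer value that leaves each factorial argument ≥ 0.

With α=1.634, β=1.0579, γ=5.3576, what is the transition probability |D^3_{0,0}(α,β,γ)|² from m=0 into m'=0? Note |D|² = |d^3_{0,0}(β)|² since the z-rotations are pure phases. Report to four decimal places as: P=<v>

D^3_{0,0}(1.634,1.0579,5.3576) = e^{-i·0·1.634}·d^3_{0,0}(1.0579)·e^{-i·0·5.3576}. Compute d first:
c=cos(1.0579/2)=0.863337, s=sin(1.0579/2)=0.504627; N=√[6·6·6·6]=36.000000
The bounds max(0,m−m')=0 and min(l+m,l−m')=3 give 4 terms
  k=0: (−1)^0·36.0000/(36)·0.8633^6·0.5046^0 = +0.414079
  k=1: (−1)^1·36.0000/(4)·0.8633^4·0.5046^2 = -1.273227
  k=2: (−1)^2·36.0000/(4)·0.8633^2·0.5046^4 = +0.434997
  k=3: (−1)^3·36.0000/(36)·0.8633^0·0.5046^6 = -0.016513
d^3_{0,0}(1.0579) = +0.414079 -1.273227 +0.434997 -0.016513 = -0.440664
|D^3_{0,0}|² = |d^3_{0,0}(β)|² = (-0.440664)² = 0.194185 (the z-rotation phases have unit modulus)

P=0.1942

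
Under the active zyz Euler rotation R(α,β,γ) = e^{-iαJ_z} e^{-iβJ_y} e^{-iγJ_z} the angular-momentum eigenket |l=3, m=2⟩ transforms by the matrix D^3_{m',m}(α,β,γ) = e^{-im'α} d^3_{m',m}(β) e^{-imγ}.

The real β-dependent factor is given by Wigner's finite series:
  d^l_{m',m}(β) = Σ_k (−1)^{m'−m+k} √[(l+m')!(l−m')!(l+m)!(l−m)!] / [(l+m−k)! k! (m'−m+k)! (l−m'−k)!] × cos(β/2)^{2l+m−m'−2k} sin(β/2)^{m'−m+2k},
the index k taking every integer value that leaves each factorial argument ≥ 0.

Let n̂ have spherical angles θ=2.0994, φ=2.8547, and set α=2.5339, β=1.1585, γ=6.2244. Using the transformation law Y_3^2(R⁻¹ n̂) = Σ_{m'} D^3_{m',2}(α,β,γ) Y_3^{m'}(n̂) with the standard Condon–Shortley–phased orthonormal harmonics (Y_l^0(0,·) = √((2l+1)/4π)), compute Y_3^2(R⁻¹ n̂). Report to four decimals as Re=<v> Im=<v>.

Re=0.2783 Im=0.2759

Need the full column D^3_{m',2} for m'=−3..3 at α=2.5339, β=1.1585, γ=6.2244.
cos(β/2)=0.836873, sin(β/2)=0.547396
d^3_{-3,2}: single k=5 term ⇒ +0.100750;  D = +0.013531+0.099837i
d^3_{-2,2}: k∈[4..5] ⇒ +0.314411 -0.026904 = +0.287507;  D = +0.130972-0.255943i
d^3_{-1,2}: k∈[3..4] ⇒ +0.608016 -0.130068 = +0.477949;  D = -0.421682+0.224986i
d^3_{0,2}: k∈[2..3] ⇒ +0.805014 -0.344420 = +0.460595;  D = +0.457415+0.054028i
d^3_{1,2}: k∈[1..2] ⇒ +0.710560 -0.608016 = +0.102544;  D = -0.076736-0.068021i
d^3_{2,2}: k∈[0..1] ⇒ +0.343525 -0.734874 = -0.391349;  D = -0.092204-0.380332i
d^3_{3,2}: single k=0 term ⇒ -0.550398;  D = -0.198956+0.513180i
Y_3^{m'}(θ=2.0994,φ=2.8547) and Σ D·Y over m':
  (+0.0135+0.0998i)·(-0.1751-0.2037i)  (+0.1310-0.2559i)·(-0.3228-0.2086i)  (-0.4217+0.2250i)·(-0.0727-0.0215i)  (+0.4574+0.0540i)·(+0.3253+0.0000i)  (-0.0767-0.0680i)·(+0.0727-0.0215i)  (-0.0922-0.3803i)·(-0.3228+0.2086i)  (-0.1990+0.5132i)·(+0.1751-0.2037i)
Y_3^2(R⁻¹ n̂) = +0.278337+0.275935i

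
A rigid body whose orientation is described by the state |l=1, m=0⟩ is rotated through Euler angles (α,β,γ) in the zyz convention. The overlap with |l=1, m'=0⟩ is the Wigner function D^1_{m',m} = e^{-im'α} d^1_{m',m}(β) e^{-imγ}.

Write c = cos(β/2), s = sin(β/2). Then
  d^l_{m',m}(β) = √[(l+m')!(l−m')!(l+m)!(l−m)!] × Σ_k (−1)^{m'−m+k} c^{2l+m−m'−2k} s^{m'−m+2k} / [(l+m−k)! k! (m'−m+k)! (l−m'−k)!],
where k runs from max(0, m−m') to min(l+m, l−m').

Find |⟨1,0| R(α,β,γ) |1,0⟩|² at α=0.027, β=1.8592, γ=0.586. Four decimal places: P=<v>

P=0.0809

D^1_{0,0}(0.027,1.8592,0.586) = e^{-i·0·0.027}·d^1_{0,0}(1.8592)·e^{-i·0·0.586}. Compute d first:
Half-angle: c=0.598155, s=0.801381. N=√(1·1·1·1)=1.000000
Admissible k: 0..1 (factorial args all ≥0)
  k=0: (−1)^0·1.0000/(1)·0.5982^2·0.8014^0 = +0.357789
  k=1: (−1)^1·1.0000/(1)·0.5982^0·0.8014^2 = -0.642211
d^1_{0,0}(1.8592) = +0.357789 -0.642211 = -0.284422
|D^1_{0,0}|² = |d^1_{0,0}(β)|² = (-0.284422)² = 0.080896 (the z-rotation phases have unit modulus)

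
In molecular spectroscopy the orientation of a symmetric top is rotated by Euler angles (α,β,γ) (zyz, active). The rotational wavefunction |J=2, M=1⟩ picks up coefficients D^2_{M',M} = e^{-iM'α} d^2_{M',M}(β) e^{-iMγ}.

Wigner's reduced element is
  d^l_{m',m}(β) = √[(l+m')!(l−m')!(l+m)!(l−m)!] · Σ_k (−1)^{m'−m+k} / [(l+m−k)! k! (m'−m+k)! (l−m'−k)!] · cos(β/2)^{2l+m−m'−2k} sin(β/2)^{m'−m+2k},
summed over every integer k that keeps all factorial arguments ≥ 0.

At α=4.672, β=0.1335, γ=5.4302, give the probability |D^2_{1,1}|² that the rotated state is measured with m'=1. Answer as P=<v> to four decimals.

D^2_{1,1}(4.672,0.1335,5.4302) = e^{-i·1·4.672}·d^2_{1,1}(0.1335)·e^{-i·1·5.4302}. Compute d first:
With c≡cos(β/2)=0.997773 and s≡sin(β/2)=0.066700, N=[6·1·6·1]^{1/2}=6.000000
k: max(0,(1)−(1))=0 … min(2+(1),2−(1))=1
  k=0: (−1)^0·6.0000/(6)·0.9978^4·0.0667^0 = +0.991122
  k=1: (−1)^1·6.0000/(2)·0.9978^2·0.0667^2 = -0.013287
d^2_{1,1}(0.1335) = +0.991122 -0.013287 = +0.977834
|D^2_{1,1}|² = |d^2_{1,1}(β)|² = (+0.977834)² = 0.956160 (the z-rotation phases have unit modulus)

P=0.9562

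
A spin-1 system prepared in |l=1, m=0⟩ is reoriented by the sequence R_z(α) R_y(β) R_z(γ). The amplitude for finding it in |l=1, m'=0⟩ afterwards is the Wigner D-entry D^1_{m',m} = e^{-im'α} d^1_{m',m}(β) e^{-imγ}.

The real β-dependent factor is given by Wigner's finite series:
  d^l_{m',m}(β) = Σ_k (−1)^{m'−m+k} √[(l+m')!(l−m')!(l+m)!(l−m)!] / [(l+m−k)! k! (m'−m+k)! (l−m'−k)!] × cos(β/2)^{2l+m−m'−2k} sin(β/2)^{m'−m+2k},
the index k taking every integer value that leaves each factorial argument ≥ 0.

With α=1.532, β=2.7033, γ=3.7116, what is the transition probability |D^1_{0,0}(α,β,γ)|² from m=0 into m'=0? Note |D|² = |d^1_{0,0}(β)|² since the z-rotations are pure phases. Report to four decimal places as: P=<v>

P=0.8199

First d^1_{0,0}(β=2.7033), then the phase factors e^{-i(0)α} and e^{-i(0)γ}:
c=cos(2.7033/2)=0.217396, s=sin(2.7033/2)=0.976083; N=√[1·1·1·1]=1.000000
Admissible k: 0..1 (factorial args all ≥0)
  k=0: (−1)^0·1.0000/(1)·0.2174^2·0.9761^0 = +0.047261
  k=1: (−1)^1·1.0000/(1)·0.2174^0·0.9761^2 = -0.952739
d^1_{0,0}(2.7033) = +0.047261 -0.952739 = -0.905478
|D^1_{0,0}|² = |d^1_{0,0}(β)|² = (-0.905478)² = 0.819890 (the z-rotation phases have unit modulus)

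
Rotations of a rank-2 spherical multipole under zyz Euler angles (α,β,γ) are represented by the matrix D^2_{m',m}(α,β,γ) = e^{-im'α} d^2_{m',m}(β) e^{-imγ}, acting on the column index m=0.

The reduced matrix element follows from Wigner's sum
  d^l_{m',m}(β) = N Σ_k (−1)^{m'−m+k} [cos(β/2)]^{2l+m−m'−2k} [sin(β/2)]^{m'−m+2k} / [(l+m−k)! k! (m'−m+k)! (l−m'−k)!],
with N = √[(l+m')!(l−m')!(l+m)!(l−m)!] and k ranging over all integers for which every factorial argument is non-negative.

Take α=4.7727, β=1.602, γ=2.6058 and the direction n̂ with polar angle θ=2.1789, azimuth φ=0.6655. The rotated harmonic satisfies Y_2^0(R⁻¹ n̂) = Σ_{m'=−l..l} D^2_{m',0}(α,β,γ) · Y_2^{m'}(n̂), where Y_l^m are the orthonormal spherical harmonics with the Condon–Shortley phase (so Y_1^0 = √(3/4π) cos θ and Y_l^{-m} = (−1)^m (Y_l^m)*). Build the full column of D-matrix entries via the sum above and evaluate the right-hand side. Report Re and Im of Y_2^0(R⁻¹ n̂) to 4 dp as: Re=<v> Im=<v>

Need the full column D^2_{m',0} for m'=−2..2 at α=4.7727, β=1.602, γ=2.6058.
cos(β/2)=0.695989, sin(β/2)=0.718052
d^2_{-2,0}: single k=2 term ⇒ +0.611776;  D = -0.607331-0.073615i
d^2_{-1,0}: k∈[1..2] ⇒ +0.592978 -0.631170 = -0.038192;  D = -0.002302+0.038122i
d^2_{0,0}: k∈[0..2] ⇒ +0.234644 -0.999027 +0.265843 = -0.498540;  D = -0.498540+0.000000i
d^2_{1,0}: k∈[0..1] ⇒ -0.592978 +0.631170 = +0.038192;  D = +0.002302+0.038122i
d^2_{2,0}: single k=0 term ⇒ +0.611776;  D = -0.607331+0.073615i
Y_2^{m'}(θ=2.1789,φ=0.6655) and Σ D·Y over m':
  (-0.6073-0.0736i)·(+0.0618-0.2528i)  (-0.0023+0.0381i)·(-0.2849+0.2237i)  (-0.4985+0.0000i)·(-0.0066+0.0000i)  (+0.0023+0.0381i)·(+0.2849+0.2237i)  (-0.6073+0.0736i)·(+0.0618+0.2528i)
Y_2^0(R⁻¹ n̂) = -0.124746+0.000000i

Re=-0.1247 Im=0.0000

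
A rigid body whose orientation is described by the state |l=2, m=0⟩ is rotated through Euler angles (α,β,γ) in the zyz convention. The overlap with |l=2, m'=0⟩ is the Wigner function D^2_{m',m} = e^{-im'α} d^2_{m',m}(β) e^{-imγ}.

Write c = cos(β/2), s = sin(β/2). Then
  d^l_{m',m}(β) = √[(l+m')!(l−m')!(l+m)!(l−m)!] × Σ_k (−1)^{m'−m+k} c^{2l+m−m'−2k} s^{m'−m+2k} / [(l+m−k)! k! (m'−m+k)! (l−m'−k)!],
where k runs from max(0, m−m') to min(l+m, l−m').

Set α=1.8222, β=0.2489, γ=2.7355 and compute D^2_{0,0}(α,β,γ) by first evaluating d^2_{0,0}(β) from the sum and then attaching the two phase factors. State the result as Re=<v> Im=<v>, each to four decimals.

Re=0.9090 Im=0.0000

Split into d^2_{0,0}(β=0.2489) × two z-phases.
Half-angle: c=0.992266, s=0.124129. N=√(2·2·2·2)=4.000000
k: max(0,(0)−(0))=0 … min(2+(0),2−(0))=2
  k=0: (−1)^0·4.0000/(4)·0.9923^4·0.1241^0 = +0.969421
  k=1: (−1)^1·4.0000/(1)·0.9923^2·0.1241^2 = -0.060682
  k=2: (−1)^2·4.0000/(4)·0.9923^0·0.1241^4 = +0.000237
d^2_{0,0}(0.2489) = +0.969421 -0.060682 +0.000237 = +0.908976
Phases: e^{-i·(0)·1.8222}=+1.000000+0.000000i, e^{-i·(0)·2.7355}=+1.000000+0.000000i ⇒ D=+0.908976+0.000000i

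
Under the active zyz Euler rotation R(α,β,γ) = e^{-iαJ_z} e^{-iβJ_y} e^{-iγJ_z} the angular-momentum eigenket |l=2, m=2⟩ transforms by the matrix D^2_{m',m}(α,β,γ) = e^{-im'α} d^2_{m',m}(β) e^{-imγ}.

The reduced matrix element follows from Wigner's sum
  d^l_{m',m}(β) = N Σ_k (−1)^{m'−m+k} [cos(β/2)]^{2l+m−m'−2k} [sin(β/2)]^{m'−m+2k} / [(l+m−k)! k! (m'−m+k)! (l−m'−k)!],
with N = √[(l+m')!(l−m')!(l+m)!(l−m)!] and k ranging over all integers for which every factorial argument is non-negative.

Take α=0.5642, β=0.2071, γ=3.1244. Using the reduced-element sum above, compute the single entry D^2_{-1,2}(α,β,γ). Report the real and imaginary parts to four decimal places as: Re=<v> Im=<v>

Re=0.0018 Im=0.0012

Split into d^2_{-1,2}(β=0.2071) × two z-phases.
c=cos(0.2071/2)=0.994643, s=sin(0.2071/2)=0.103365; N=√[1·6·24·1]=12.000000
k: max(0,(2)−(-1))=3 … min(2+(2),2−(-1))=3
  k=3: (−1)^0·12.0000/(6)·0.9946^1·0.1034^3 = +0.002197
d^2_{-1,2}(0.2071) = +0.002197
Phases: e^{-i·(-1)·0.5642}=+0.845017+0.534740i, e^{-i·(2)·3.1244}=+0.999409+0.034379i ⇒ D=+0.001815+0.001238i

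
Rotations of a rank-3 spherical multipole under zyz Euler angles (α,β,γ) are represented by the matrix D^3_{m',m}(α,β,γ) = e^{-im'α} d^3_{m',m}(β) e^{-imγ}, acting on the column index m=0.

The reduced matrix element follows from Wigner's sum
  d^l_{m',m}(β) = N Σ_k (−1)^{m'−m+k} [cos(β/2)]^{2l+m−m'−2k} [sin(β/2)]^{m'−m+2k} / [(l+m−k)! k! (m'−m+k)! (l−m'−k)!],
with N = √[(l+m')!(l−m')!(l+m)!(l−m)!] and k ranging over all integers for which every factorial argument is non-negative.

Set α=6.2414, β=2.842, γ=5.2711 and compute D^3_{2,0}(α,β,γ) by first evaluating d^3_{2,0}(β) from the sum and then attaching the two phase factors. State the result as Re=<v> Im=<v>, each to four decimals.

Re=-0.1136 Im=-0.0095

D^3_{2,0}(6.2414,2.842,5.2711) = e^{-i·2·6.2414}·d^3_{2,0}(2.842)·e^{-i·0·5.2711}. Compute d first:
c=cos(2.842/2)=0.149237, s=sin(2.842/2)=0.988801; N=√[120·1·6·6]=65.726707
Admissible k: 0..1 (factorial args all ≥0)
  k=0: (−1)^2·65.7267/(12)·0.1492^4·0.9888^2 = +0.002656
  k=1: (−1)^3·65.7267/(12)·0.1492^2·0.9888^4 = -0.116613
d^3_{2,0}(2.842) = +0.002656 -0.116613 = -0.113957
Phases: e^{-i·(2)·6.2414}=+0.996510+0.083473i, e^{-i·(0)·5.2711}=+1.000000+0.000000i ⇒ D=-0.113559-0.009512i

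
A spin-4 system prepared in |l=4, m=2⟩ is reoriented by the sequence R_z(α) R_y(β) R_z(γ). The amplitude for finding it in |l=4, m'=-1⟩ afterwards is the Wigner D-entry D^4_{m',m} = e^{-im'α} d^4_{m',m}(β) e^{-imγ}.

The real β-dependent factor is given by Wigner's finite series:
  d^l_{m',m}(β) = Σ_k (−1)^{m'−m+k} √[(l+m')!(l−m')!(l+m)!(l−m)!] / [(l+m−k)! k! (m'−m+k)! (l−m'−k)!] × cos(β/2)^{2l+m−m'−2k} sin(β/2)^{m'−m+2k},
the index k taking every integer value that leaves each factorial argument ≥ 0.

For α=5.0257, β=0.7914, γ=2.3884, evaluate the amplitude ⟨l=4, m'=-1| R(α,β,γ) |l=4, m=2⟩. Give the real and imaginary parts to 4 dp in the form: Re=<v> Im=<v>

Re=0.3924 Im=0.0997

D^4_{-1,2}(5.0257,0.7914,2.3884) = e^{-i·-1·5.0257}·d^4_{-1,2}(0.7914)·e^{-i·2·2.3884}. Compute d first:
c=cos(0.7914/2)=0.922727, s=sin(0.7914/2)=0.385454; N=√[6·120·720·2]=1018.233765
k∈{3,4,5} keeps every argument non-negative
  k=3: (−1)^0·1018.2338/(72)·0.9227^5·0.3855^3 = +0.541751
  k=4: (−1)^1·1018.2338/(48)·0.9227^3·0.3855^5 = -0.141804
  k=5: (−1)^2·1018.2338/(240)·0.9227^1·0.3855^7 = +0.004949
d^4_{-1,2}(0.7914) = +0.541751 -0.141804 +0.004949 = +0.404895
Phases: e^{-i·(-1)·5.0257}=+0.308210-0.951318i, e^{-i·(2)·2.3884}=+0.064366+0.997926i ⇒ D=+0.392418+0.099741i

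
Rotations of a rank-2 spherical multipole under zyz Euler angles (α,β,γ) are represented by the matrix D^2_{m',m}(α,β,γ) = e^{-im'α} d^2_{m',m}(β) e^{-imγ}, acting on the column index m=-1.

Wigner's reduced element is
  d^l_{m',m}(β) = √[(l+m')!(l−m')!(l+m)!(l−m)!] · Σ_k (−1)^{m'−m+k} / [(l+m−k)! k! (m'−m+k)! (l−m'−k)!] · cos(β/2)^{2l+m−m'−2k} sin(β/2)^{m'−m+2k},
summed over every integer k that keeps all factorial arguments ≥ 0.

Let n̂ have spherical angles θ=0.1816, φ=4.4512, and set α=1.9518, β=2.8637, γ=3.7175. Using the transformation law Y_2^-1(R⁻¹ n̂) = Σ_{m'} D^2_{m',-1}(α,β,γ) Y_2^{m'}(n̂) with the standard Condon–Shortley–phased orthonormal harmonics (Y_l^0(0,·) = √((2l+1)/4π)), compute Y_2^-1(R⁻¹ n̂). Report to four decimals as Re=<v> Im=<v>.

Re=-0.0386 Im=-0.1233

Need the full column D^2_{m',-1} for m'=−2..2 at α=1.9518, β=2.8637, γ=3.7175.
cos(β/2)=0.138500, sin(β/2)=0.990362
d^2_{-2,-1}: single k=1 term ⇒ +0.005262;  D = +0.001214+0.005120i
d^2_{-1,-1}: k∈[0..1] ⇒ +0.000368 -0.056443 = -0.056075;  D = -0.045836+0.032302i
d^2_{0,-1}: k∈[0..1] ⇒ -0.006445 +0.329539 = +0.323094;  D = -0.270979-0.175956i
d^2_{1,-1}: k∈[0..1] ⇒ +0.056443 -0.962004 = -0.905561;  D = +0.175382-0.888415i
d^2_{2,-1}: single k=0 term ⇒ -0.269068;  D = -0.264422+0.049785i
Y_2^{m'}(θ=0.1816,φ=4.4512) and Σ D·Y over m':
  (+0.0012+0.0051i)·(-0.0109-0.0063i)  (-0.0458+0.0323i)·(-0.0354+0.1326i)  (-0.2710-0.1760i)·(+0.5999+0.0000i)  (+0.1754-0.8884i)·(+0.0354+0.1326i)  (-0.2644+0.0498i)·(-0.0109+0.0063i)
Y_2^-1(R⁻¹ n̂) = -0.038633-0.123282i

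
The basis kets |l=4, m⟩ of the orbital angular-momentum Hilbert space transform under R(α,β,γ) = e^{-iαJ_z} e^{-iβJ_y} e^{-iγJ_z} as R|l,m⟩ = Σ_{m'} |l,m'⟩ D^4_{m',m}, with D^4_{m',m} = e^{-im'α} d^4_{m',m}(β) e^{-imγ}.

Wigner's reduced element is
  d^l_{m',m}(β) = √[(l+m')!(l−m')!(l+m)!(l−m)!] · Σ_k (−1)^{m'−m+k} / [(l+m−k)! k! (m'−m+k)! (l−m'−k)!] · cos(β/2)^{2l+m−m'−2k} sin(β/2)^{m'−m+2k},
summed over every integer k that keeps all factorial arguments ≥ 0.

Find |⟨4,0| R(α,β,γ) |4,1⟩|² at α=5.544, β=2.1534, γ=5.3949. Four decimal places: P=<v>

First d^4_{0,1}(β=2.1534), then the phase factors e^{-i(0)α} and e^{-i(1)γ}:
Half-angle: c=0.474236, s=0.880398. N=√(24·24·120·6)=643.987578
k: max(0,(1)−(0))=1 … min(4+(1),4−(0))=4
  k=1: (−1)^0·643.9876/(144)·0.4742^7·0.8804^1 = +0.021240
  k=2: (−1)^1·643.9876/(24)·0.4742^5·0.8804^3 = -0.439214
  k=3: (−1)^2·643.9876/(24)·0.4742^3·0.8804^5 = +1.513717
  k=4: (−1)^3·643.9876/(144)·0.4742^1·0.8804^7 = -0.869484
d^4_{0,1}(2.1534) = +0.021240 -0.439214 +1.513717 -0.869484 = +0.226259
|D^4_{0,1}|² = |d^4_{0,1}(β)|² = (+0.226259)² = 0.051193 (the z-rotation phases have unit modulus)

P=0.0512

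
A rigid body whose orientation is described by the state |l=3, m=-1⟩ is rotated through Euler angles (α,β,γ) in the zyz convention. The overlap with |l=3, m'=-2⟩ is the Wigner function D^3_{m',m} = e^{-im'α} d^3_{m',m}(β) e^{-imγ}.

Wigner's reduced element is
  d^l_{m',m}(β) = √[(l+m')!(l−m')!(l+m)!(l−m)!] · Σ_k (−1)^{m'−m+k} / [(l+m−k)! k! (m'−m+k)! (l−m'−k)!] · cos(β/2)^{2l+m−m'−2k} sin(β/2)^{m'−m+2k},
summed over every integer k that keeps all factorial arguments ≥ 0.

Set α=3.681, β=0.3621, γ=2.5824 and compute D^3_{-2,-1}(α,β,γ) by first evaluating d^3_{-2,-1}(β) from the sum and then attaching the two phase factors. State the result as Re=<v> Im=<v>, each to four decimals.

Re=-0.4247 Im=-0.2429

First d^3_{-2,-1}(β=0.3621), then the phase factors e^{-i(-2)α} and e^{-i(-1)γ}:
With c≡cos(β/2)=0.983655 and s≡sin(β/2)=0.180063, N=[1·120·2·24]^{1/2}=75.894664
k: max(0,(-1)−(-2))=1 … min(3+(-1),3−(-2))=2
  k=1: (−1)^0·75.8947/(24)·0.9837^5·0.1801^1 = +0.524370
  k=2: (−1)^1·75.8947/(12)·0.9837^3·0.1801^3 = -0.035142
d^3_{-2,-1}(0.3621) = +0.524370 -0.035142 = +0.489228
D = (+0.472373+0.881399i)·(+0.489228)·(-0.847684+0.530502i) = -0.424653-0.242927i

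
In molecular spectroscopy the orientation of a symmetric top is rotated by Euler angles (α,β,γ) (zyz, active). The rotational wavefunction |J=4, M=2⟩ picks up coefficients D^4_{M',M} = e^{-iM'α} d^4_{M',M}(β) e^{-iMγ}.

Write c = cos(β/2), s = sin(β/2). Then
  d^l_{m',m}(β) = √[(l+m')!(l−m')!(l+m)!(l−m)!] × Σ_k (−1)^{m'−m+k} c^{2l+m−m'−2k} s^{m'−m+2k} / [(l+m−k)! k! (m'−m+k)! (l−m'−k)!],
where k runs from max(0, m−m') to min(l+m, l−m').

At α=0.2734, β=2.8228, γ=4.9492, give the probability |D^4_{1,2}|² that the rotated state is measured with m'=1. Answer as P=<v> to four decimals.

D^4_{1,2}(0.2734,2.8228,4.9492) = e^{-i·1·0.2734}·d^4_{1,2}(2.8228)·e^{-i·2·4.9492}. Compute d first:
With c≡cos(β/2)=0.158722 and s≡sin(β/2)=0.987323, N=[120·6·720·2]^{1/2}=1018.233765
k: max(0,(2)−(1))=1 … min(4+(2),4−(1))=3
  k=1: (−1)^0·1018.2338/(240)·0.1587^7·0.9873^1 = +0.000011
  k=2: (−1)^1·1018.2338/(48)·0.1587^5·0.9873^3 = -0.002057
  k=3: (−1)^2·1018.2338/(72)·0.1587^3·0.9873^5 = +0.053055
d^4_{1,2}(2.8228) = +0.000011 -0.002057 +0.053055 = +0.051009
|D^4_{1,2}|² = |d^4_{1,2}(β)|² = (+0.051009)² = 0.002602 (the z-rotation phases have unit modulus)

P=0.0026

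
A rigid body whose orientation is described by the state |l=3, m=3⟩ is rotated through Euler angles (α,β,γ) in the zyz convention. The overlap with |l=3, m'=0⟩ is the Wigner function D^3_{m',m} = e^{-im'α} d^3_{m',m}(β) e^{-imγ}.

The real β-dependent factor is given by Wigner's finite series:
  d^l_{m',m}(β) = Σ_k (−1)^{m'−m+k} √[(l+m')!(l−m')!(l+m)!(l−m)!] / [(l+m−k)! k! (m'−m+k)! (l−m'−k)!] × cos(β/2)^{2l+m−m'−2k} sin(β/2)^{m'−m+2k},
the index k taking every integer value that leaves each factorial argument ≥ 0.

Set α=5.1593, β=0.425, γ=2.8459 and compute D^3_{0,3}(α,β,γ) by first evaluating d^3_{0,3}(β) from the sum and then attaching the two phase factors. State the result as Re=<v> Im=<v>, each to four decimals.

Re=-0.0248 Im=-0.0304

Split into d^3_{0,3}(β=0.425) × two z-phases.
With c≡cos(β/2)=0.977507 and s≡sin(β/2)=0.210904, N=[6·6·720·1]^{1/2}=160.996894
k: max(0,(3)−(0))=3 … min(3+(3),3−(0))=3
  k=3: (−1)^0·160.9969/(36)·0.9775^3·0.2109^3 = +0.039186
d^3_{0,3}(0.425) = +0.039186
D = (+1.000000+0.000000i)·(+0.039186)·(-0.631680-0.775229i) = -0.024753-0.030378i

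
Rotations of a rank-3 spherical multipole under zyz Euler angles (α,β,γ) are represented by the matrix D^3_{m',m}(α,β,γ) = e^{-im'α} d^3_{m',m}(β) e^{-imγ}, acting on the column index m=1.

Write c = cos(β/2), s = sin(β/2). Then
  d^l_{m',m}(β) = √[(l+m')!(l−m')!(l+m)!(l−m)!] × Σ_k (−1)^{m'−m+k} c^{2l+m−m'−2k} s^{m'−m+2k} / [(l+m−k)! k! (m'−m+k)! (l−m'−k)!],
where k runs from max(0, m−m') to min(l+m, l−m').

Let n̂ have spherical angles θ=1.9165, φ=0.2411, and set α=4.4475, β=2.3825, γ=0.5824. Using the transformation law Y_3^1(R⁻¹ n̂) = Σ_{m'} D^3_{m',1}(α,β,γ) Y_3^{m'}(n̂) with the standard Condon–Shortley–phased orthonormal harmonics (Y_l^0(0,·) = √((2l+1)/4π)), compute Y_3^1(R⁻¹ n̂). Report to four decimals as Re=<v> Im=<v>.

Need the full column D^3_{m',1} for m'=−3..3 at α=4.4475, β=2.3825, γ=0.5824.
cos(β/2)=0.370499, sin(β/2)=0.928833
d^3_{-3,1}: single k=4 term ⇒ +0.395704;  D = +0.388301+0.076181i
d^3_{-2,1}: k∈[3..4] ⇒ +0.257753 -0.809981 = -0.552228;  D = +0.244477-0.495163i
d^3_{-1,1}: k∈[2..4] ⇒ +0.097538 -0.817362 +0.642133 = -0.077690;  D = +0.058228+0.051432i
d^3_{0,1}: k∈[1..3] ⇒ +0.022463 -0.423532 +0.887290 = +0.486221;  D = +0.406065-0.267436i
d^3_{1,1}: k∈[0..2] ⇒ +0.002587 -0.130051 +0.613022 = +0.485557;  D = +0.151592+0.461287i
d^3_{2,1}: k∈[0..1] ⇒ -0.020506 +0.257753 = +0.237248;  D = -0.236919+0.012479i
d^3_{3,1}: single k=0 term ⇒ +0.062961;  D = +0.013264-0.061548i
Y_3^{m'}(θ=1.9165,φ=0.2411) and Σ D·Y over m':
  (+0.3883+0.0762i)·(+0.2605-0.2300i)  (+0.2445-0.4952i)·(-0.2716+0.1422i)  (+0.0582+0.0514i)·(-0.1257+0.0309i)  (+0.4061-0.2674i)·(+0.3068+0.0000i)  (+0.1516+0.4613i)·(+0.1257+0.0309i)  (-0.2369+0.0125i)·(-0.2716-0.1422i)  (+0.0133-0.0615i)·(-0.2605-0.2300i)
Y_3^1(R⁻¹ n̂) = +0.291614+0.119035i

Re=0.2916 Im=0.1190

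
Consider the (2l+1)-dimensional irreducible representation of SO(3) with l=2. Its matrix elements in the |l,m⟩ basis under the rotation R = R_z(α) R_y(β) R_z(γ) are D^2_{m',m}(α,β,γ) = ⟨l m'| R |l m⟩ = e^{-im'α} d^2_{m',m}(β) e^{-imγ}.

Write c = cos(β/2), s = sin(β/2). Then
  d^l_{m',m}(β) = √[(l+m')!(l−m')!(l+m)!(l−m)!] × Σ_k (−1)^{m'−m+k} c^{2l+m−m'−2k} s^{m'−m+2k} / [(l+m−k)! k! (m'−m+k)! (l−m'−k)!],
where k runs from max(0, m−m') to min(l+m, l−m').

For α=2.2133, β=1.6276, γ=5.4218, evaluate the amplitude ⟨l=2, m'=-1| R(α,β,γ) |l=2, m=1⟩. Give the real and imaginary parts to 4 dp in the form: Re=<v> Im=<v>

Re=-0.4673 Im=0.0313

D^2_{-1,1}(2.2133,1.6276,5.4218) = e^{-i·-1·2.2133}·d^2_{-1,1}(1.6276)·e^{-i·1·5.4218}. Compute d first:
c=cos(1.6276/2)=0.686741, s=sin(1.6276/2)=0.726902; N=√[1·6·6·1]=6.000000
Admissible k: 2..3 (factorial args all ≥0)
  k=2: (−1)^0·6.0000/(2)·0.6867^2·0.7269^2 = +0.747583
  k=3: (−1)^1·6.0000/(6)·0.6867^0·0.7269^4 = -0.279192
d^2_{-1,1}(1.6276) = +0.747583 -0.279192 = +0.468390
Attach z-rotation phases: D = e^{-i(-1)(2.2133)}·(+0.468390)·e^{-i(1)(5.4218)} = -0.467342+0.031315i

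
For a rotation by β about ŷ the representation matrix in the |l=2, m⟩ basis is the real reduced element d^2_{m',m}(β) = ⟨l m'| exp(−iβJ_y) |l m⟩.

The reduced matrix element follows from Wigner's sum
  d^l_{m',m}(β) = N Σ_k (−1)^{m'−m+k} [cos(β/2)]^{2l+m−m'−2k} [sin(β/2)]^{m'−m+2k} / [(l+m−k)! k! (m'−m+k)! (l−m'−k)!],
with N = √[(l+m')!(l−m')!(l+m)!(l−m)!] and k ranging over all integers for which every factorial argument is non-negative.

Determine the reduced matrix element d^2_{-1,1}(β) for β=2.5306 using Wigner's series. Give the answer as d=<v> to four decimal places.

d=-0.5804

d^2_{-1,1}(β=2.5306) via Wigner's sum:
Half-angle: c=0.300767, s=0.953698. N=√(1·6·6·1)=6.000000
k∈{2,3} keeps every argument non-negative
  k=2: (−1)^0·6.0000/(2)·0.3008^2·0.9537^2 = +0.246832
  k=3: (−1)^1·6.0000/(6)·0.3008^0·0.9537^4 = -0.827262
d^2_{-1,1}(2.5306) = +0.246832 -0.827262 = -0.580430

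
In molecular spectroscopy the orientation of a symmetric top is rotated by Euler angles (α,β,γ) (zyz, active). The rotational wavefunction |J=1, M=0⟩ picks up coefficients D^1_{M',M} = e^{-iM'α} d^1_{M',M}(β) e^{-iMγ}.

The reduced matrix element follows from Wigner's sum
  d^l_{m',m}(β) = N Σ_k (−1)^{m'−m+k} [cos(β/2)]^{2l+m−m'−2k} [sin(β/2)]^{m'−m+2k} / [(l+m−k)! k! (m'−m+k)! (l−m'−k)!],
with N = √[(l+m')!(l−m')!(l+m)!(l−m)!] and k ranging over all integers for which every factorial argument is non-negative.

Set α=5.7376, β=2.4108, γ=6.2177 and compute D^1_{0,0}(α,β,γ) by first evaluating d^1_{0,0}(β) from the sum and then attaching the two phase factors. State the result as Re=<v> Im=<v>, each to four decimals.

First d^1_{0,0}(β=2.4108), then the phase factors e^{-i(0)α} and e^{-i(0)γ}:
With c≡cos(β/2)=0.357319 and s≡sin(β/2)=0.933982, N=[1·1·1·1]^{1/2}=1.000000
Admissible k: 0..1 (factorial args all ≥0)
  k=0: (−1)^0·1.0000/(1)·0.3573^2·0.9340^0 = +0.127677
  k=1: (−1)^1·1.0000/(1)·0.3573^0·0.9340^2 = -0.872323
d^1_{0,0}(2.4108) = +0.127677 -0.872323 = -0.744646
Phases: e^{-i·(0)·5.7376}=+1.000000+0.000000i, e^{-i·(0)·6.2177}=+1.000000+0.000000i ⇒ D=-0.744646+0.000000i

Re=-0.7446 Im=0.0000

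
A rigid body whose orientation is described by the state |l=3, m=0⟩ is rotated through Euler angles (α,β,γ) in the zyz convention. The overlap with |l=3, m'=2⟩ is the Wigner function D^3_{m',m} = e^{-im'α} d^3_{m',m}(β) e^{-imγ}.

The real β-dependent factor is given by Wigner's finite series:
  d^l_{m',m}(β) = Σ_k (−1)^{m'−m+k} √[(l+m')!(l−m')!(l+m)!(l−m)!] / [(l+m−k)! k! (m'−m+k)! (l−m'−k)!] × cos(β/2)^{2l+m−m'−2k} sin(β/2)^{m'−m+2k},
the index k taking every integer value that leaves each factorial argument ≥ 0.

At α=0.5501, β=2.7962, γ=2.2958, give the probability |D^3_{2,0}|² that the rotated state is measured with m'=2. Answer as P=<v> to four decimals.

First d^3_{2,0}(β=2.7962), then the phase factors e^{-i(2)α} and e^{-i(0)γ}:
c=cos(2.7962/2)=0.171839, s=sin(2.7962/2)=0.985125; N=√[120·1·6·6]=65.726707
The bounds max(0,m−m')=0 and min(l+m,l−m')=1 give 2 terms
  k=0: (−1)^2·65.7267/(12)·0.1718^4·0.9851^2 = +0.004635
  k=1: (−1)^3·65.7267/(12)·0.1718^2·0.9851^4 = -0.152325
d^3_{2,0}(2.7962) = +0.004635 -0.152325 = -0.147690
|D^3_{2,0}|² = |d^3_{2,0}(β)|² = (-0.147690)² = 0.021812 (the z-rotation phases have unit modulus)

P=0.0218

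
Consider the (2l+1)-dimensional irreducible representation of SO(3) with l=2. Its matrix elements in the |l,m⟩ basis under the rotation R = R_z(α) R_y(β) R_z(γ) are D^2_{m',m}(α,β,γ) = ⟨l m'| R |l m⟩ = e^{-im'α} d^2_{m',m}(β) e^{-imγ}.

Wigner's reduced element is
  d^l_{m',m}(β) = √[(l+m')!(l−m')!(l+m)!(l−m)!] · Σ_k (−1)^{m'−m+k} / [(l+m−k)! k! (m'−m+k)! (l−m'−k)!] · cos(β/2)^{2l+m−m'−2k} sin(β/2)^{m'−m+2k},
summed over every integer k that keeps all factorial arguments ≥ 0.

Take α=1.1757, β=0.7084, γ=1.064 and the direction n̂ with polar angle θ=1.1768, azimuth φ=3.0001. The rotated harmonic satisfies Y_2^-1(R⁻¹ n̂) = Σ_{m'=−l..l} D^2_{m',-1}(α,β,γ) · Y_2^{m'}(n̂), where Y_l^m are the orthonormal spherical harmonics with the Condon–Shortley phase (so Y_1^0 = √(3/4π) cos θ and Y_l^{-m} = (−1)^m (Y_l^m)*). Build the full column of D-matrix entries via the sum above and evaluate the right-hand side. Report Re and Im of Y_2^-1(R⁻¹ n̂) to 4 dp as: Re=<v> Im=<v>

Re=0.0625 Im=-0.0877

Need the full column D^2_{m',-1} for m'=−2..2 at α=1.1757, β=0.7084, γ=1.064.
cos(β/2)=0.937924, sin(β/2)=0.346840
d^2_{-2,-1}: single k=1 term ⇒ +0.572351;  D = -0.551030-0.154763i
d^2_{-1,-1}: k∈[0..1] ⇒ +0.773875 -0.317479 = +0.456396;  D = -0.283023+0.358044i
d^2_{0,-1}: k∈[0..1] ⇒ -0.700984 +0.095859 = -0.605126;  D = -0.293715-0.529064i
d^2_{1,-1}: k∈[0..1] ⇒ +0.317479 -0.014472 = +0.303008;  D = +0.301119-0.033776i
d^2_{2,-1}: single k=0 term ⇒ -0.078268;  D = -0.021885+0.075146i
Y_2^{m'}(θ=1.1768,φ=3.0001) and Σ D·Y over m':
  (-0.5510-0.1548i)·(+0.3163+0.0920i)  (-0.2830+0.3580i)·(-0.2711-0.0386i)  (-0.2937-0.5291i)·(-0.1760+0.0000i)  (+0.3011-0.0338i)·(+0.2711-0.0386i)  (-0.0219+0.0751i)·(+0.3163-0.0920i)
Y_2^-1(R⁻¹ n̂) = +0.062528-0.087671i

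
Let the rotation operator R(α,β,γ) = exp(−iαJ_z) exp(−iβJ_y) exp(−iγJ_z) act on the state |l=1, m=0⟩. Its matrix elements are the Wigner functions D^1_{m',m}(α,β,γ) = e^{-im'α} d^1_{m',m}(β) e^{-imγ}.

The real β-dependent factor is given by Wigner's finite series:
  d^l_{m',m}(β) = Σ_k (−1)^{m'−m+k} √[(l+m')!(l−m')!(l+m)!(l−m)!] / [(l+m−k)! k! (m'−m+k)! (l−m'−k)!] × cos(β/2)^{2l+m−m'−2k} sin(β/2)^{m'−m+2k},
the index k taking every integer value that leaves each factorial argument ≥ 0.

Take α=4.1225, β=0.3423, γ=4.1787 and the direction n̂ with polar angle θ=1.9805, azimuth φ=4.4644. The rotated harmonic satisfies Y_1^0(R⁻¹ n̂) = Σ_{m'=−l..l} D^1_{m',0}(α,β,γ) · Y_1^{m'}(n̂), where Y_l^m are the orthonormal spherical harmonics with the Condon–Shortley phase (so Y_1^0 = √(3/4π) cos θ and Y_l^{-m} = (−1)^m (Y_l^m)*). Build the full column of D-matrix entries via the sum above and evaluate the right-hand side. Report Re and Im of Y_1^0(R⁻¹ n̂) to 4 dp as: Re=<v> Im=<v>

Re=-0.0416 Im=0.0000

Need the full column D^1_{m',0} for m'=−1..1 at α=4.1225, β=0.3423, γ=4.1787.
cos(β/2)=0.985390, sin(β/2)=0.170316
d^1_{-1,0}: single k=1 term ⇒ +0.237344;  D = -0.132027-0.197233i
d^1_{0,0}: k∈[0..1] ⇒ +0.970993 -0.029007 = +0.941985;  D = +0.941985+0.000000i
d^1_{1,0}: single k=0 term ⇒ -0.237344;  D = +0.132027-0.197233i
Y_1^{m'}(θ=1.9805,φ=4.4644) and Σ D·Y over m':
  (-0.1320-0.1972i)·(-0.0778+0.3072i)  (+0.9420+0.0000i)·(-0.1946+0.0000i)  (+0.1320-0.1972i)·(+0.0778+0.3072i)
Y_1^0(R⁻¹ n̂) = -0.041616+0.000000i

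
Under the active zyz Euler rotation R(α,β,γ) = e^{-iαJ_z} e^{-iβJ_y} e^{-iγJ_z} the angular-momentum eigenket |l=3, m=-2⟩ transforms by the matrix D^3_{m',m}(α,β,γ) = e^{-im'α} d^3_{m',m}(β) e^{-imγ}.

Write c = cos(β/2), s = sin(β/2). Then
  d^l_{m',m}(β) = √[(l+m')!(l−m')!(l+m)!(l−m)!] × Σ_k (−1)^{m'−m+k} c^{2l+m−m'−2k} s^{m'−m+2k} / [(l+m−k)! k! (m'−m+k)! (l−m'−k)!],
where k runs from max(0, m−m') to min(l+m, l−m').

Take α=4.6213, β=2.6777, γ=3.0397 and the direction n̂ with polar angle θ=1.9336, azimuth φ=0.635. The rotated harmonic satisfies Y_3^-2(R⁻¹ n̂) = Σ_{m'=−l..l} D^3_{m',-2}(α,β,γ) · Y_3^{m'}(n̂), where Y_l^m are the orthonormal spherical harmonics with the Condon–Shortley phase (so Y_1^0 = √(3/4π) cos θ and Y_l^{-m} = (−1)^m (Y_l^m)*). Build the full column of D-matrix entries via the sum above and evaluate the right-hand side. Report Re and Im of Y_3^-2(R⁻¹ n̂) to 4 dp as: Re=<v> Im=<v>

Re=-0.0074 Im=-0.0398

Need the full column D^3_{m',-2} for m'=−3..3 at α=4.6213, β=2.6777, γ=3.0397.
cos(β/2)=0.229872, sin(β/2)=0.973221
d^3_{-3,-2}: single k=1 term ⇒ +0.001530;  D = +0.000703+0.001359i
d^3_{-2,-2}: k∈[0..1] ⇒ +0.000148 -0.013223 = -0.013076;  D = +0.012114-0.004922i
d^3_{-1,-2}: k∈[0..1] ⇒ -0.001975 +0.070815 = +0.068839;  D = -0.020006-0.065868i
d^3_{0,-2}: k∈[0..1] ⇒ +0.014485 -0.259644 = -0.245159;  D = -0.240086+0.049615i
d^3_{1,-2}: k∈[0..1] ⇒ -0.070815 +0.634663 = +0.563849;  D = +0.063409+0.560272i
d^3_{2,-2}: k∈[0..1] ⇒ +0.237022 -0.849705 = -0.612684;  D = +0.612541-0.013237i
d^3_{3,-2}: single k=0 term ⇒ -0.491608;  D = -0.034130+0.490422i
Y_3^{m'}(θ=1.9336,φ=0.635) and Σ D·Y over m':
  (+0.0007+0.0014i)·(-0.1118-0.3221i)  (+0.0121-0.0049i)·(-0.0939+0.3028i)  (-0.0200-0.0659i)·(-0.0901+0.0664i)  (-0.2401+0.0496i)·(+0.3139+0.0000i)  (+0.0634+0.5603i)·(+0.0901+0.0664i)  (+0.6125-0.0132i)·(-0.0939-0.3028i)  (-0.0341+0.4904i)·(+0.1118-0.3221i)
Y_3^-2(R⁻¹ n̂) = -0.007356-0.039789i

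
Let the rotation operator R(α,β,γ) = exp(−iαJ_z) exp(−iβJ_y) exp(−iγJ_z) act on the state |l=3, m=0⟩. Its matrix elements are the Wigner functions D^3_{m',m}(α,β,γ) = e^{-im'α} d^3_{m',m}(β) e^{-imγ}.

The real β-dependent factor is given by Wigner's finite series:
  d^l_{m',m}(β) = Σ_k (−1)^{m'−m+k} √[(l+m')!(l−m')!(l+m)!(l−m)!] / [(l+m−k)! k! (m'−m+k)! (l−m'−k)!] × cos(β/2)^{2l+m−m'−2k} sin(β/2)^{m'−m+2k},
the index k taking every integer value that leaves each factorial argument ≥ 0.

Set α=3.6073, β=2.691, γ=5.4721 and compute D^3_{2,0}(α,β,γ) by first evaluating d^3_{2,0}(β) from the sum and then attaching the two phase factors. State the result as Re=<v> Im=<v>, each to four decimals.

Split into d^3_{2,0}(β=2.691) × two z-phases.
Half-angle: c=0.223395, s=0.974728. N=√(120·1·6·6)=65.726707
k∈{0,1} keeps every argument non-negative
  k=0: (−1)^2·65.7267/(12)·0.2234^4·0.9747^2 = +0.012961
  k=1: (−1)^3·65.7267/(12)·0.2234^2·0.9747^4 = -0.246741
d^3_{2,0}(2.691) = +0.012961 -0.246741 = -0.233781
D = (+0.596699-0.802465i)·(-0.233781)·(+1.000000+0.000000i) = -0.139497+0.187601i

Re=-0.1395 Im=0.1876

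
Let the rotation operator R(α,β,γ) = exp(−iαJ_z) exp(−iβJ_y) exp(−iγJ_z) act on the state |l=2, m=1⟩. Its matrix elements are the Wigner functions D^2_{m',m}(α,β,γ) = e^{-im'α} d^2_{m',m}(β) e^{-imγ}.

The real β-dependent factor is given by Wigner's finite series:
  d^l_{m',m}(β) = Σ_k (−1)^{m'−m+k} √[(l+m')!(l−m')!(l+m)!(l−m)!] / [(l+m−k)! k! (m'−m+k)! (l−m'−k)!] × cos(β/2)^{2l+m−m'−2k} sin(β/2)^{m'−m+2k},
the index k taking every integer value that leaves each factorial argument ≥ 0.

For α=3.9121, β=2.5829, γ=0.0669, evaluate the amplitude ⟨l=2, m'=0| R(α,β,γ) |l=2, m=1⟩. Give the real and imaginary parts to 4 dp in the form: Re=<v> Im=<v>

Re=-0.5493 Im=0.0368

First d^2_{0,1}(β=2.5829), then the phase factors e^{-i(0)α} and e^{-i(1)γ}:
c=cos(2.5829/2)=0.275727, s=sin(2.5829/2)=0.961236; N=√[2·2·6·1]=4.898979
k∈{1,2} keeps every argument non-negative
  k=1: (−1)^0·4.8990/(2)·0.2757^3·0.9612^1 = +0.049357
  k=2: (−1)^1·4.8990/(2)·0.2757^1·0.9612^3 = -0.599854
d^2_{0,1}(2.5829) = +0.049357 -0.599854 = -0.550497
Attach z-rotation phases: D = e^{-i(0)(3.9121)}·(-0.550497)·e^{-i(1)(0.0669)} = -0.549266+0.036801i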